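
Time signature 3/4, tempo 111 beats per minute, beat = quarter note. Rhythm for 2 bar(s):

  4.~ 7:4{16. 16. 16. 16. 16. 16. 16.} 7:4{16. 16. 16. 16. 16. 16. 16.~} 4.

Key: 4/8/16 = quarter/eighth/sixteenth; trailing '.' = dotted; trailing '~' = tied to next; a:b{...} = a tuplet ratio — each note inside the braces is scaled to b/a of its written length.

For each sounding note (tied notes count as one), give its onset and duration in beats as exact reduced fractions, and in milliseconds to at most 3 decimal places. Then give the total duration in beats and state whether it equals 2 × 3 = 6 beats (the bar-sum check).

1) 0.0ms=0b +926.641ms=12/7b
2) 926.641ms=12/7b +115.83ms=3/14b
3) 1042.471ms=27/14b +115.83ms=3/14b
4) 1158.301ms=15/7b +115.83ms=3/14b
5) 1274.131ms=33/14b +115.83ms=3/14b
6) 1389.961ms=18/7b +115.83ms=3/14b
7) 1505.792ms=39/14b +115.83ms=3/14b
8) 1621.622ms=3b +115.83ms=3/14b
9) 1737.452ms=45/14b +115.83ms=3/14b
10) 1853.282ms=24/7b +115.83ms=3/14b
11) 1969.112ms=51/14b +115.83ms=3/14b
12) 2084.942ms=27/7b +115.83ms=3/14b
13) 2200.772ms=57/14b +115.83ms=3/14b
14) 2316.602ms=30/7b +926.641ms=12/7b
Σ=6b of 6 (111bpm 3/4) — PASS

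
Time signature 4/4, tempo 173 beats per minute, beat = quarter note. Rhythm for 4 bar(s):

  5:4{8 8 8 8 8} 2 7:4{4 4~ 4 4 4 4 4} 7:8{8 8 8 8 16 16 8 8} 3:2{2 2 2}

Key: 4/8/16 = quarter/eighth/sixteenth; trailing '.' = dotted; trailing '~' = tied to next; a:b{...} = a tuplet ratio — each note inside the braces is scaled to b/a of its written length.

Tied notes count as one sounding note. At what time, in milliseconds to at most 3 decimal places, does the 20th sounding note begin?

note 20 onset = 80/7b = 3963.666ms

1. 0.0ms @ 0 + 138.728ms (2/5)
2. 138.728ms @ 2/5 + 138.728ms (2/5)
3. 277.457ms @ 4/5 + 138.728ms (2/5)
4. 416.185ms @ 6/5 + 138.728ms (2/5)
5. 554.913ms @ 8/5 + 138.728ms (2/5)
6. 693.642ms @ 2 + 693.642ms (2)
7. 1387.283ms @ 4 + 198.183ms (4/7)
8. 1585.467ms @ 32/7 + 396.367ms (8/7)
9. 1981.833ms @ 40/7 + 198.183ms (4/7)
10. 2180.017ms @ 44/7 + 198.183ms (4/7)
11. 2378.2ms @ 48/7 + 198.183ms (4/7)
12. 2576.383ms @ 52/7 + 198.183ms (4/7)
13. 2774.566ms @ 8 + 198.183ms (4/7)
14. 2972.75ms @ 60/7 + 198.183ms (4/7)
15. 3170.933ms @ 64/7 + 198.183ms (4/7)
16. 3369.116ms @ 68/7 + 198.183ms (4/7)
17. 3567.3ms @ 72/7 + 99.092ms (2/7)
18. 3666.391ms @ 74/7 + 99.092ms (2/7)
19. 3765.483ms @ 76/7 + 198.183ms (4/7)
20. 3963.666ms @ 80/7 + 198.183ms (4/7)
21. 4161.85ms @ 12 + 462.428ms (4/3)
22. 4624.277ms @ 40/3 + 462.428ms (4/3)
23. 5086.705ms @ 44/3 + 462.428ms (4/3)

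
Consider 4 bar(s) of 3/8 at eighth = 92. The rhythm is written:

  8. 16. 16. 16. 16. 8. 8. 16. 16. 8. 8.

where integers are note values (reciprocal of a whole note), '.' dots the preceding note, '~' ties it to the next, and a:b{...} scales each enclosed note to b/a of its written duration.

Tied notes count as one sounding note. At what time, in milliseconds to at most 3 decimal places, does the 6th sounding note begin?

note 6 onset = 9/2b = 2934.783ms

1. 0.0ms @ 0 + 978.261ms (3/2)
2. 978.261ms @ 3/2 + 489.13ms (3/4)
3. 1467.391ms @ 9/4 + 489.13ms (3/4)
4. 1956.522ms @ 3 + 489.13ms (3/4)
5. 2445.652ms @ 15/4 + 489.13ms (3/4)
6. 2934.783ms @ 9/2 + 978.261ms (3/2)
7. 3913.043ms @ 6 + 978.261ms (3/2)
8. 4891.304ms @ 15/2 + 489.13ms (3/4)
9. 5380.435ms @ 33/4 + 489.13ms (3/4)
10. 5869.565ms @ 9 + 978.261ms (3/2)
11. 6847.826ms @ 21/2 + 978.261ms (3/2)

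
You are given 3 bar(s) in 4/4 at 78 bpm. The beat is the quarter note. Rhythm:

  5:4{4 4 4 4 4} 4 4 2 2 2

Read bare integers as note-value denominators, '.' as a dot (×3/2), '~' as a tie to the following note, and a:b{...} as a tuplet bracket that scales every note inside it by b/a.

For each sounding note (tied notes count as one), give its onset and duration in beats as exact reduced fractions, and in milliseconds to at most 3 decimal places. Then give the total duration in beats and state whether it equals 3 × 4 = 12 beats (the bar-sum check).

1) 0.0ms=0b +615.385ms=4/5b
2) 615.385ms=4/5b +615.385ms=4/5b
3) 1230.769ms=8/5b +615.385ms=4/5b
4) 1846.154ms=12/5b +615.385ms=4/5b
5) 2461.538ms=16/5b +615.385ms=4/5b
6) 3076.923ms=4b +769.231ms=1b
7) 3846.154ms=5b +769.231ms=1b
8) 4615.385ms=6b +1538.462ms=2b
9) 6153.846ms=8b +1538.462ms=2b
10) 7692.308ms=10b +1538.462ms=2b
Σ=12b of 12 (78bpm 4/4) — PASS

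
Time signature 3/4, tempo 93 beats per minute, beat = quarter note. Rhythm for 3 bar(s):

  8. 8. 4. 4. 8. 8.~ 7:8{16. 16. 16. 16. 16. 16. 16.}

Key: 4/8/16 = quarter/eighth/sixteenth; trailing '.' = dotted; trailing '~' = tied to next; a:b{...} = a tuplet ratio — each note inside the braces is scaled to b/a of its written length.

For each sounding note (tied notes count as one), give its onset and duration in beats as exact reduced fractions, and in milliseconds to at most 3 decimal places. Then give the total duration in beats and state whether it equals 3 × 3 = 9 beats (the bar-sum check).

1) 0.0ms=0b +483.871ms=3/4b
2) 483.871ms=3/4b +483.871ms=3/4b
3) 967.742ms=3/2b +967.742ms=3/2b
4) 1935.484ms=3b +967.742ms=3/2b
5) 2903.226ms=9/2b +483.871ms=3/4b
6) 3387.097ms=21/4b +760.369ms=33/28b
7) 4147.465ms=45/7b +276.498ms=3/7b
8) 4423.963ms=48/7b +276.498ms=3/7b
9) 4700.461ms=51/7b +276.498ms=3/7b
10) 4976.959ms=54/7b +276.498ms=3/7b
11) 5253.456ms=57/7b +276.498ms=3/7b
12) 5529.954ms=60/7b +276.498ms=3/7b
Σ=9b of 9 (93bpm 3/4) — PASS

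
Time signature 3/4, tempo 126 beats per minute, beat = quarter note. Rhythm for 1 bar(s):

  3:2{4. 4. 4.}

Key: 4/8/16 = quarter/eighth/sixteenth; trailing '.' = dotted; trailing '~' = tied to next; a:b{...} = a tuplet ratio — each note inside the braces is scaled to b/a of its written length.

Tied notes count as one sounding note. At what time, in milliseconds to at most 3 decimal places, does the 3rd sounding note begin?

note 3 onset = 2b = 952.381ms

1. 0.0ms @ 0 + 476.19ms (1)
2. 476.19ms @ 1 + 476.19ms (1)
3. 952.381ms @ 2 + 476.19ms (1)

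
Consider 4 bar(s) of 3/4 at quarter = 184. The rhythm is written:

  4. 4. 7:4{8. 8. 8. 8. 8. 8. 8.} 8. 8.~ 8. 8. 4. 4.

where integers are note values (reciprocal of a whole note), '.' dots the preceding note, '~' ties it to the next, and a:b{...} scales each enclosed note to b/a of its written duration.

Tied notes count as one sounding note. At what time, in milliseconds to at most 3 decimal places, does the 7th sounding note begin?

note 7 onset = 33/7b = 1537.267ms

1. 0.0ms @ 0 + 489.13ms (3/2)
2. 489.13ms @ 3/2 + 489.13ms (3/2)
3. 978.261ms @ 3 + 139.752ms (3/7)
4. 1118.012ms @ 24/7 + 139.752ms (3/7)
5. 1257.764ms @ 27/7 + 139.752ms (3/7)
6. 1397.516ms @ 30/7 + 139.752ms (3/7)
7. 1537.267ms @ 33/7 + 139.752ms (3/7)
8. 1677.019ms @ 36/7 + 139.752ms (3/7)
9. 1816.77ms @ 39/7 + 139.752ms (3/7)
10. 1956.522ms @ 6 + 244.565ms (3/4)
11. 2201.087ms @ 27/4 + 489.13ms (3/2)
12. 2690.217ms @ 33/4 + 244.565ms (3/4)
13. 2934.783ms @ 9 + 489.13ms (3/2)
14. 3423.913ms @ 21/2 + 489.13ms (3/2)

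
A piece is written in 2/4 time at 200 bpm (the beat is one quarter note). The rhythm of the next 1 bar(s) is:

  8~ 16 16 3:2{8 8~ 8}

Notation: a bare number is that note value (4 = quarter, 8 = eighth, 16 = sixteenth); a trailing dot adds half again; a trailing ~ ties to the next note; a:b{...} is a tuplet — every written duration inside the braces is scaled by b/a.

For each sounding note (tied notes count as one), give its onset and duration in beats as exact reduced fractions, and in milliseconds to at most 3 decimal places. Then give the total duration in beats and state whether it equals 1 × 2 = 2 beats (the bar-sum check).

1) 0.0ms=0b +225.0ms=3/4b
2) 225.0ms=3/4b +75.0ms=1/4b
3) 300.0ms=1b +100.0ms=1/3b
4) 400.0ms=4/3b +200.0ms=2/3b
Σ=2b of 2 (200bpm 2/4) — PASS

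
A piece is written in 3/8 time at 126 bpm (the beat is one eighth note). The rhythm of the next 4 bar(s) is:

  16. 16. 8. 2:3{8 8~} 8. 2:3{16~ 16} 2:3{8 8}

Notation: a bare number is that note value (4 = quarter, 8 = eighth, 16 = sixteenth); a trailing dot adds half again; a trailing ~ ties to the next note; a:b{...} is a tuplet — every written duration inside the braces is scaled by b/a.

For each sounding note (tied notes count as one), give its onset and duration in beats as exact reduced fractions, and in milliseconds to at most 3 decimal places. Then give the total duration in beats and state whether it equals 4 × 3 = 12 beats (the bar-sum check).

1) 0.0ms=0b +357.143ms=3/4b
2) 357.143ms=3/4b +357.143ms=3/4b
3) 714.286ms=3/2b +714.286ms=3/2b
4) 1428.571ms=3b +714.286ms=3/2b
5) 2142.857ms=9/2b +1428.571ms=3b
6) 3571.429ms=15/2b +714.286ms=3/2b
7) 4285.714ms=9b +714.286ms=3/2b
8) 5000.0ms=21/2b +714.286ms=3/2b
Σ=12b of 12 (126bpm 3/8) — PASS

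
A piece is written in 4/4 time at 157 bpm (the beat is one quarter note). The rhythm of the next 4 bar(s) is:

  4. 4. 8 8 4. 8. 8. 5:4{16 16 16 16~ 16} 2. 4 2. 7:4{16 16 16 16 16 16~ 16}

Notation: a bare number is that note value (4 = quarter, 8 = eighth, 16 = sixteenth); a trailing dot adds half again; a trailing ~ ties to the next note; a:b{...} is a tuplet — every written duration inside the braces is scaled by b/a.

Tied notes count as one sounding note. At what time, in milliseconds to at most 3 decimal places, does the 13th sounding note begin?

1. 0.0ms @ 0 + 573.248ms (3/2)
2. 573.248ms @ 3/2 + 573.248ms (3/2)
3. 1146.497ms @ 3 + 191.083ms (1/2)
4. 1337.58ms @ 7/2 + 191.083ms (1/2)
5. 1528.662ms @ 4 + 573.248ms (3/2)
6. 2101.911ms @ 11/2 + 286.624ms (3/4)
7. 2388.535ms @ 25/4 + 286.624ms (3/4)
8. 2675.159ms @ 7 + 76.433ms (1/5)
9. 2751.592ms @ 36/5 + 76.433ms (1/5)
10. 2828.025ms @ 37/5 + 76.433ms (1/5)
11. 2904.459ms @ 38/5 + 152.866ms (2/5)
12. 3057.325ms @ 8 + 1146.497ms (3)
13. 4203.822ms @ 11 + 382.166ms (1)
14. 4585.987ms @ 12 + 1146.497ms (3)
15. 5732.484ms @ 15 + 54.595ms (1/7)
16. 5787.079ms @ 106/7 + 54.595ms (1/7)
17. 5841.674ms @ 107/7 + 54.595ms (1/7)
18. 5896.269ms @ 108/7 + 54.595ms (1/7)
19. 5950.864ms @ 109/7 + 54.595ms (1/7)
20. 6005.46ms @ 110/7 + 109.19ms (2/7)

note 13 onset = 11b = 4203.822ms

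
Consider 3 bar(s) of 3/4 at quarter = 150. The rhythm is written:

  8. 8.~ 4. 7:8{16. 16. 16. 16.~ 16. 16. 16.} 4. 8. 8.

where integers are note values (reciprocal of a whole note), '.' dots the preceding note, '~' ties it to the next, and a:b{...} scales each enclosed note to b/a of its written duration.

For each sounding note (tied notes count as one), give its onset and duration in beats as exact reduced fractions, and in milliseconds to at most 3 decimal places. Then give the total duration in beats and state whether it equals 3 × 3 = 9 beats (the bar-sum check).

1) 0.0ms=0b +300.0ms=3/4b
2) 300.0ms=3/4b +900.0ms=9/4b
3) 1200.0ms=3b +171.429ms=3/7b
4) 1371.429ms=24/7b +171.429ms=3/7b
5) 1542.857ms=27/7b +171.429ms=3/7b
6) 1714.286ms=30/7b +342.857ms=6/7b
7) 2057.143ms=36/7b +171.429ms=3/7b
8) 2228.571ms=39/7b +171.429ms=3/7b
9) 2400.0ms=6b +600.0ms=3/2b
10) 3000.0ms=15/2b +300.0ms=3/4b
11) 3300.0ms=33/4b +300.0ms=3/4b
Σ=9b of 9 (150bpm 3/4) — PASS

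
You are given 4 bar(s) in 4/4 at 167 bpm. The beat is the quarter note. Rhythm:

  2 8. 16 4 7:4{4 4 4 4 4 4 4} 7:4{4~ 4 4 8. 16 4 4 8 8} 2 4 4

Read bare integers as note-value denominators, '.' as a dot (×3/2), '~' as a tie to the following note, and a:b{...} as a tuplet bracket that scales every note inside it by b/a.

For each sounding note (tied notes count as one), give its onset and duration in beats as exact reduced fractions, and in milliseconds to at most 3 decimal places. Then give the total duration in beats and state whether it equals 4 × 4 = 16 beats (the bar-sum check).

1) 0.0ms=0b +718.563ms=2b
2) 718.563ms=2b +269.461ms=3/4b
3) 988.024ms=11/4b +89.82ms=1/4b
4) 1077.844ms=3b +359.281ms=1b
5) 1437.126ms=4b +205.304ms=4/7b
6) 1642.429ms=32/7b +205.304ms=4/7b
7) 1847.733ms=36/7b +205.304ms=4/7b
8) 2053.037ms=40/7b +205.304ms=4/7b
9) 2258.34ms=44/7b +205.304ms=4/7b
10) 2463.644ms=48/7b +205.304ms=4/7b
11) 2668.948ms=52/7b +205.304ms=4/7b
12) 2874.251ms=8b +410.607ms=8/7b
13) 3284.859ms=64/7b +205.304ms=4/7b
14) 3490.163ms=68/7b +153.978ms=3/7b
15) 3644.14ms=71/7b +51.326ms=1/7b
16) 3695.466ms=72/7b +205.304ms=4/7b
17) 3900.77ms=76/7b +205.304ms=4/7b
18) 4106.074ms=80/7b +102.652ms=2/7b
19) 4208.725ms=82/7b +102.652ms=2/7b
20) 4311.377ms=12b +718.563ms=2b
21) 5029.94ms=14b +359.281ms=1b
22) 5389.222ms=15b +359.281ms=1b
Σ=16b of 16 (167bpm 4/4) — PASS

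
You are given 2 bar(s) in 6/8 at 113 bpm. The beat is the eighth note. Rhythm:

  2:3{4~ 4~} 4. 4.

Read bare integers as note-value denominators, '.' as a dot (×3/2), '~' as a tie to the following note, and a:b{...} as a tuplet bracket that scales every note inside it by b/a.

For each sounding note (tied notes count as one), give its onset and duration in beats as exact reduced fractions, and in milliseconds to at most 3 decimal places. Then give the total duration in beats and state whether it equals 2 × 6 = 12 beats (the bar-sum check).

1) 0.0ms=0b +4778.761ms=9b
2) 4778.761ms=9b +1592.92ms=3b
Σ=12b of 12 (113bpm 6/8) — PASS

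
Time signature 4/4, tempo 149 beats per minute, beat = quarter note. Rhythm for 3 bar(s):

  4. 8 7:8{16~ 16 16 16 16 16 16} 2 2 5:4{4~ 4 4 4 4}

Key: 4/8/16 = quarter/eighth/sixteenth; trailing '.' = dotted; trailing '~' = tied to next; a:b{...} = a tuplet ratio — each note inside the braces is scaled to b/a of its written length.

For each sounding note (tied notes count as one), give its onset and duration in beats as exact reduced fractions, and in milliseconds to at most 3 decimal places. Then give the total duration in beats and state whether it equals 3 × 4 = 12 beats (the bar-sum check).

1) 0.0ms=0b +604.027ms=3/2b
2) 604.027ms=3/2b +201.342ms=1/2b
3) 805.369ms=2b +230.105ms=4/7b
4) 1035.475ms=18/7b +115.053ms=2/7b
5) 1150.527ms=20/7b +115.053ms=2/7b
6) 1265.58ms=22/7b +115.053ms=2/7b
7) 1380.633ms=24/7b +115.053ms=2/7b
8) 1495.686ms=26/7b +115.053ms=2/7b
9) 1610.738ms=4b +805.369ms=2b
10) 2416.107ms=6b +805.369ms=2b
11) 3221.477ms=8b +644.295ms=8/5b
12) 3865.772ms=48/5b +322.148ms=4/5b
13) 4187.919ms=52/5b +322.148ms=4/5b
14) 4510.067ms=56/5b +322.148ms=4/5b
Σ=12b of 12 (149bpm 4/4) — PASS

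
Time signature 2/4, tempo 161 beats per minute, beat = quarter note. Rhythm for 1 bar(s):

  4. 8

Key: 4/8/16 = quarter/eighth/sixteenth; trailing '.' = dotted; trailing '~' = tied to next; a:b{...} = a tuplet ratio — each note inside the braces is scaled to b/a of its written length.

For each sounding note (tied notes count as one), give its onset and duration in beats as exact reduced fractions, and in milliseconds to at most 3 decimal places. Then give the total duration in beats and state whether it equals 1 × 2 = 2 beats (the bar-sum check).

1) 0.0ms=0b +559.006ms=3/2b
2) 559.006ms=3/2b +186.335ms=1/2b
Σ=2b of 2 (161bpm 2/4) — PASS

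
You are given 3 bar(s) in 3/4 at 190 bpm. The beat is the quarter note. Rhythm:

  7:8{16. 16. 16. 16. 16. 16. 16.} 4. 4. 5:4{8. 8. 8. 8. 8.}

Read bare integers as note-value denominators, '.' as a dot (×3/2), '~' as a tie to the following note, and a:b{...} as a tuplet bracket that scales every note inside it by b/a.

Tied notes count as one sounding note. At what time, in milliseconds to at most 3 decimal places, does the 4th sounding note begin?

note 4 onset = 9/7b = 406.015ms

1. 0.0ms @ 0 + 135.338ms (3/7)
2. 135.338ms @ 3/7 + 135.338ms (3/7)
3. 270.677ms @ 6/7 + 135.338ms (3/7)
4. 406.015ms @ 9/7 + 135.338ms (3/7)
5. 541.353ms @ 12/7 + 135.338ms (3/7)
6. 676.692ms @ 15/7 + 135.338ms (3/7)
7. 812.03ms @ 18/7 + 135.338ms (3/7)
8. 947.368ms @ 3 + 473.684ms (3/2)
9. 1421.053ms @ 9/2 + 473.684ms (3/2)
10. 1894.737ms @ 6 + 189.474ms (3/5)
11. 2084.211ms @ 33/5 + 189.474ms (3/5)
12. 2273.684ms @ 36/5 + 189.474ms (3/5)
13. 2463.158ms @ 39/5 + 189.474ms (3/5)
14. 2652.632ms @ 42/5 + 189.474ms (3/5)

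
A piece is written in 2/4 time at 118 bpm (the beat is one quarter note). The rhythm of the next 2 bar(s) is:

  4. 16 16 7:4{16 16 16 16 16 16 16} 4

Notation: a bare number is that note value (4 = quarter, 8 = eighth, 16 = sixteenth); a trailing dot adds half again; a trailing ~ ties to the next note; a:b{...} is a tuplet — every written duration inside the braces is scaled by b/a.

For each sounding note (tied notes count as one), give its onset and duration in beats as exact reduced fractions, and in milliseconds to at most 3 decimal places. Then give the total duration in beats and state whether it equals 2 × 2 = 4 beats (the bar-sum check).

1) 0.0ms=0b +762.712ms=3/2b
2) 762.712ms=3/2b +127.119ms=1/4b
3) 889.831ms=7/4b +127.119ms=1/4b
4) 1016.949ms=2b +72.639ms=1/7b
5) 1089.588ms=15/7b +72.639ms=1/7b
6) 1162.228ms=16/7b +72.639ms=1/7b
7) 1234.867ms=17/7b +72.639ms=1/7b
8) 1307.506ms=18/7b +72.639ms=1/7b
9) 1380.145ms=19/7b +72.639ms=1/7b
10) 1452.785ms=20/7b +72.639ms=1/7b
11) 1525.424ms=3b +508.475ms=1b
Σ=4b of 4 (118bpm 2/4) — PASS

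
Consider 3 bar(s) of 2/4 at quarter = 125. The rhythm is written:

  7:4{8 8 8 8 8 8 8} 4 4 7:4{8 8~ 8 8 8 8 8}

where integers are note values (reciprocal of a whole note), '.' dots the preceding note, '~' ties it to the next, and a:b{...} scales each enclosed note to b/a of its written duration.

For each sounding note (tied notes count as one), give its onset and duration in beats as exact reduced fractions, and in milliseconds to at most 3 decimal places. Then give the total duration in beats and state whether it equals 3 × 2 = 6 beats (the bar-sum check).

1) 0.0ms=0b +137.143ms=2/7b
2) 137.143ms=2/7b +137.143ms=2/7b
3) 274.286ms=4/7b +137.143ms=2/7b
4) 411.429ms=6/7b +137.143ms=2/7b
5) 548.571ms=8/7b +137.143ms=2/7b
6) 685.714ms=10/7b +137.143ms=2/7b
7) 822.857ms=12/7b +137.143ms=2/7b
8) 960.0ms=2b +480.0ms=1b
9) 1440.0ms=3b +480.0ms=1b
10) 1920.0ms=4b +137.143ms=2/7b
11) 2057.143ms=30/7b +274.286ms=4/7b
12) 2331.429ms=34/7b +137.143ms=2/7b
13) 2468.571ms=36/7b +137.143ms=2/7b
14) 2605.714ms=38/7b +137.143ms=2/7b
15) 2742.857ms=40/7b +137.143ms=2/7b
Σ=6b of 6 (125bpm 2/4) — PASS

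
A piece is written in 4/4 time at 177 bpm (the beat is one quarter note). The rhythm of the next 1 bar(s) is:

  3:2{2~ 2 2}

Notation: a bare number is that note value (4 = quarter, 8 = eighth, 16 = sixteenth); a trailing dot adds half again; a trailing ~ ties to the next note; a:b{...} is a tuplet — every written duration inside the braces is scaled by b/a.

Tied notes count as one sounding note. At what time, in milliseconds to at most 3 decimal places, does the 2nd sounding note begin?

note 2 onset = 8/3b = 903.955ms

1. 0.0ms @ 0 + 903.955ms (8/3)
2. 903.955ms @ 8/3 + 451.977ms (4/3)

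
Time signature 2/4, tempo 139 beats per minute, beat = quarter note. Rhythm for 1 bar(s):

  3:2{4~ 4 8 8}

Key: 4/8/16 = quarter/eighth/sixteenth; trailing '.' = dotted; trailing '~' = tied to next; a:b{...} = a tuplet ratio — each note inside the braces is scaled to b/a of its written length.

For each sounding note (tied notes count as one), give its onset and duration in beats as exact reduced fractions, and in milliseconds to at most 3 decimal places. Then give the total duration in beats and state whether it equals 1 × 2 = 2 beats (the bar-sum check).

1) 0.0ms=0b +575.54ms=4/3b
2) 575.54ms=4/3b +143.885ms=1/3b
3) 719.424ms=5/3b +143.885ms=1/3b
Σ=2b of 2 (139bpm 2/4) — PASS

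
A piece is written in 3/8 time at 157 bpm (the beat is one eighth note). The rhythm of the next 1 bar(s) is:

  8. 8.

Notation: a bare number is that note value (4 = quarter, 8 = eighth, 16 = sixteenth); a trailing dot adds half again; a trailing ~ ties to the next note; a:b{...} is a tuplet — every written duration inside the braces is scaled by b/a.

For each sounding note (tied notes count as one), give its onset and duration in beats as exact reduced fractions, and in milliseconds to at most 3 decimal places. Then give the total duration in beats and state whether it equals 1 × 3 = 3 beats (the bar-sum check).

1) 0.0ms=0b +573.248ms=3/2b
2) 573.248ms=3/2b +573.248ms=3/2b
Σ=3b of 3 (157bpm 3/8) — PASS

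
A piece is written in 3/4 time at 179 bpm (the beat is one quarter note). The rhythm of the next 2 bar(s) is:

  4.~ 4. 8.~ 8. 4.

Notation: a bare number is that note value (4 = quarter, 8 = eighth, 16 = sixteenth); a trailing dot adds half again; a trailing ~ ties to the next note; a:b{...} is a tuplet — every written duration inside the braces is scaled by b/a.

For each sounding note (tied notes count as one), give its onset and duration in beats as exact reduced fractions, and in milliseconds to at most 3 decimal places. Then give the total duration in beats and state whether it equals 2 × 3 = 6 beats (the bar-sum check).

1) 0.0ms=0b +1005.587ms=3b
2) 1005.587ms=3b +502.793ms=3/2b
3) 1508.38ms=9/2b +502.793ms=3/2b
Σ=6b of 6 (179bpm 3/4) — PASS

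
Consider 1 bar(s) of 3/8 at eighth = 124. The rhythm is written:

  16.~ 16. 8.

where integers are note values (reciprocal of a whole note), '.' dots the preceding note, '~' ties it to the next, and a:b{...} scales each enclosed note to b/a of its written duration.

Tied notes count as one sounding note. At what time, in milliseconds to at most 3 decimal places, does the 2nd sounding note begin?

note 2 onset = 3/2b = 725.806ms

1. 0.0ms @ 0 + 725.806ms (3/2)
2. 725.806ms @ 3/2 + 725.806ms (3/2)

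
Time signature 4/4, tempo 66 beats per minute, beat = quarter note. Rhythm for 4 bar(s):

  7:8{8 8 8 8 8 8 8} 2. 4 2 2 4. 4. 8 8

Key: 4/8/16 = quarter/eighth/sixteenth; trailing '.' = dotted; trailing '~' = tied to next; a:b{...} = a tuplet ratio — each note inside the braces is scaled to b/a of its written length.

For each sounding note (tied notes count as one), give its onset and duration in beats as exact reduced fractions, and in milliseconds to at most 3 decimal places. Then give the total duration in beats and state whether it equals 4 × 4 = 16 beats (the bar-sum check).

1) 0.0ms=0b +519.481ms=4/7b
2) 519.481ms=4/7b +519.481ms=4/7b
3) 1038.961ms=8/7b +519.481ms=4/7b
4) 1558.442ms=12/7b +519.481ms=4/7b
5) 2077.922ms=16/7b +519.481ms=4/7b
6) 2597.403ms=20/7b +519.481ms=4/7b
7) 3116.883ms=24/7b +519.481ms=4/7b
8) 3636.364ms=4b +2727.273ms=3b
9) 6363.636ms=7b +909.091ms=1b
10) 7272.727ms=8b +1818.182ms=2b
11) 9090.909ms=10b +1818.182ms=2b
12) 10909.091ms=12b +1363.636ms=3/2b
13) 12272.727ms=27/2b +1363.636ms=3/2b
14) 13636.364ms=15b +454.545ms=1/2b
15) 14090.909ms=31/2b +454.545ms=1/2b
Σ=16b of 16 (66bpm 4/4) — PASS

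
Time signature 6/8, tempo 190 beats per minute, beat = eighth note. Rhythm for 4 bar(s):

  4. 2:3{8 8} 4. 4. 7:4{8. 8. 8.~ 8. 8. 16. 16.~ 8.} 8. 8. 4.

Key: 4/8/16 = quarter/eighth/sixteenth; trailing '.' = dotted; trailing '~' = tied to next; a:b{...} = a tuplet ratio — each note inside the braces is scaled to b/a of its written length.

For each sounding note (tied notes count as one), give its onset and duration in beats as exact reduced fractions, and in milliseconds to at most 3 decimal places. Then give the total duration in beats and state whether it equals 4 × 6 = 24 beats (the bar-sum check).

1) 0.0ms=0b +947.368ms=3b
2) 947.368ms=3b +473.684ms=3/2b
3) 1421.053ms=9/2b +473.684ms=3/2b
4) 1894.737ms=6b +947.368ms=3b
5) 2842.105ms=9b +947.368ms=3b
6) 3789.474ms=12b +270.677ms=6/7b
7) 4060.15ms=90/7b +270.677ms=6/7b
8) 4330.827ms=96/7b +541.353ms=12/7b
9) 4872.18ms=108/7b +270.677ms=6/7b
10) 5142.857ms=114/7b +135.338ms=3/7b
11) 5278.195ms=117/7b +406.015ms=9/7b
12) 5684.211ms=18b +473.684ms=3/2b
13) 6157.895ms=39/2b +473.684ms=3/2b
14) 6631.579ms=21b +947.368ms=3b
Σ=24b of 24 (190bpm 6/8) — PASS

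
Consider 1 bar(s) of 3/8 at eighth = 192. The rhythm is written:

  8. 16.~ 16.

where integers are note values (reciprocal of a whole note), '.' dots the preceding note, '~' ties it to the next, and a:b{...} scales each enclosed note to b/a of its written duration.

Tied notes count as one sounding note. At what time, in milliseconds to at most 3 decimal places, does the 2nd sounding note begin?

1. 0.0ms @ 0 + 468.75ms (3/2)
2. 468.75ms @ 3/2 + 468.75ms (3/2)

note 2 onset = 3/2b = 468.75ms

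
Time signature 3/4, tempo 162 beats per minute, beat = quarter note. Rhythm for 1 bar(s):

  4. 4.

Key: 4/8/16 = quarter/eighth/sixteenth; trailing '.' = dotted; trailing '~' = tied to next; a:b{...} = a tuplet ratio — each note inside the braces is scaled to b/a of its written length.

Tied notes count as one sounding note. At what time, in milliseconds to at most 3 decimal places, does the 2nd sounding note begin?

1. 0.0ms @ 0 + 555.556ms (3/2)
2. 555.556ms @ 3/2 + 555.556ms (3/2)

note 2 onset = 3/2b = 555.556ms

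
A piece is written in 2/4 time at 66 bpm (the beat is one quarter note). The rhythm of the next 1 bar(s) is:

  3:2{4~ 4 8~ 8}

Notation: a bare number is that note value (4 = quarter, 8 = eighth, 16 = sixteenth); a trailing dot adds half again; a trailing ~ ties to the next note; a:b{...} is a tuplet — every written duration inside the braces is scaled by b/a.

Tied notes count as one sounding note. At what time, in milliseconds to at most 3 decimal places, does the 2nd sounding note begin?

note 2 onset = 4/3b = 1212.121ms

1. 0.0ms @ 0 + 1212.121ms (4/3)
2. 1212.121ms @ 4/3 + 606.061ms (2/3)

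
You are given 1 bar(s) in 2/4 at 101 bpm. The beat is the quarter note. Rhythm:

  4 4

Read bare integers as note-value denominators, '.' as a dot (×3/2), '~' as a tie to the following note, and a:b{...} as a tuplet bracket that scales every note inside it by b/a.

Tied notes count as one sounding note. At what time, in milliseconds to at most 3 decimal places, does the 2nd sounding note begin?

note 2 onset = 1b = 594.059ms

1. 0.0ms @ 0 + 594.059ms (1)
2. 594.059ms @ 1 + 594.059ms (1)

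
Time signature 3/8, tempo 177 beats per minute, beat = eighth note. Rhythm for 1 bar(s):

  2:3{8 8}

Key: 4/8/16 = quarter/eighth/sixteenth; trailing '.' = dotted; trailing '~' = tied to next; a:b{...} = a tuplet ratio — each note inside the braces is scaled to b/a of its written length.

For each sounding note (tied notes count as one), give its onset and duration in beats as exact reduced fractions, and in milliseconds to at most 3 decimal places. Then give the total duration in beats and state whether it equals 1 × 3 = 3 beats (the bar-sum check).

1) 0.0ms=0b +508.475ms=3/2b
2) 508.475ms=3/2b +508.475ms=3/2b
Σ=3b of 3 (177bpm 3/8) — PASS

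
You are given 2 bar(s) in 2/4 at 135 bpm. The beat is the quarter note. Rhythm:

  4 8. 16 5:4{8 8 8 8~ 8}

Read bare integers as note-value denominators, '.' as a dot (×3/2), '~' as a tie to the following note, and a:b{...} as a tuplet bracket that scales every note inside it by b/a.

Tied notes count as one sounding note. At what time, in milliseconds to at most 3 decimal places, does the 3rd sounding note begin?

1. 0.0ms @ 0 + 444.444ms (1)
2. 444.444ms @ 1 + 333.333ms (3/4)
3. 777.778ms @ 7/4 + 111.111ms (1/4)
4. 888.889ms @ 2 + 177.778ms (2/5)
5. 1066.667ms @ 12/5 + 177.778ms (2/5)
6. 1244.444ms @ 14/5 + 177.778ms (2/5)
7. 1422.222ms @ 16/5 + 355.556ms (4/5)

note 3 onset = 7/4b = 777.778ms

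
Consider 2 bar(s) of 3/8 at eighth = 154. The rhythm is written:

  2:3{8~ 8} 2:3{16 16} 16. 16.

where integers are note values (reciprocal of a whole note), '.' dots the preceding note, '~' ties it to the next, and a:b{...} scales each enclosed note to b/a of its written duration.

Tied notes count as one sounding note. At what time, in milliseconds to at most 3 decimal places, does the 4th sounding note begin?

1. 0.0ms @ 0 + 1168.831ms (3)
2. 1168.831ms @ 3 + 292.208ms (3/4)
3. 1461.039ms @ 15/4 + 292.208ms (3/4)
4. 1753.247ms @ 9/2 + 292.208ms (3/4)
5. 2045.455ms @ 21/4 + 292.208ms (3/4)

note 4 onset = 9/2b = 1753.247ms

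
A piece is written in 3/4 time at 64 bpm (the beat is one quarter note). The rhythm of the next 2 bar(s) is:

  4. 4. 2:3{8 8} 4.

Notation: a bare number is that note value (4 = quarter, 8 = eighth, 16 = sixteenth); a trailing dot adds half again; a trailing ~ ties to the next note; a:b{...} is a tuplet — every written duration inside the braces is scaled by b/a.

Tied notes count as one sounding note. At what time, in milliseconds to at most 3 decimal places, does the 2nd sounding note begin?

note 2 onset = 3/2b = 1406.25ms

1. 0.0ms @ 0 + 1406.25ms (3/2)
2. 1406.25ms @ 3/2 + 1406.25ms (3/2)
3. 2812.5ms @ 3 + 703.125ms (3/4)
4. 3515.625ms @ 15/4 + 703.125ms (3/4)
5. 4218.75ms @ 9/2 + 1406.25ms (3/2)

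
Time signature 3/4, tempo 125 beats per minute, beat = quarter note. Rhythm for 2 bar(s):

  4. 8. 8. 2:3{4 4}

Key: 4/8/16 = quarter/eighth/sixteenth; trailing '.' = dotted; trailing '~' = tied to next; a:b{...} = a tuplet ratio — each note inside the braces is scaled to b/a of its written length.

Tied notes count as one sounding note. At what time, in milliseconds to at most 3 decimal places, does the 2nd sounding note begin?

1. 0.0ms @ 0 + 720.0ms (3/2)
2. 720.0ms @ 3/2 + 360.0ms (3/4)
3. 1080.0ms @ 9/4 + 360.0ms (3/4)
4. 1440.0ms @ 3 + 720.0ms (3/2)
5. 2160.0ms @ 9/2 + 720.0ms (3/2)

note 2 onset = 3/2b = 720.0ms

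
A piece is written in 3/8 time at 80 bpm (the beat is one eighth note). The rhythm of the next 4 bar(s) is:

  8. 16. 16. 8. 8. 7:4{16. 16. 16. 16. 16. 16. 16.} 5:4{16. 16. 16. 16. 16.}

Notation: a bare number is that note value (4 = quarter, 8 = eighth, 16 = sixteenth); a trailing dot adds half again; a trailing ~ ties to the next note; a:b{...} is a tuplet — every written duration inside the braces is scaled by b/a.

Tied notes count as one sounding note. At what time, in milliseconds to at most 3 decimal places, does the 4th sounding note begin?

1. 0.0ms @ 0 + 1125.0ms (3/2)
2. 1125.0ms @ 3/2 + 562.5ms (3/4)
3. 1687.5ms @ 9/4 + 562.5ms (3/4)
4. 2250.0ms @ 3 + 1125.0ms (3/2)
5. 3375.0ms @ 9/2 + 1125.0ms (3/2)
6. 4500.0ms @ 6 + 321.429ms (3/7)
7. 4821.429ms @ 45/7 + 321.429ms (3/7)
8. 5142.857ms @ 48/7 + 321.429ms (3/7)
9. 5464.286ms @ 51/7 + 321.429ms (3/7)
10. 5785.714ms @ 54/7 + 321.429ms (3/7)
11. 6107.143ms @ 57/7 + 321.429ms (3/7)
12. 6428.571ms @ 60/7 + 321.429ms (3/7)
13. 6750.0ms @ 9 + 450.0ms (3/5)
14. 7200.0ms @ 48/5 + 450.0ms (3/5)
15. 7650.0ms @ 51/5 + 450.0ms (3/5)
16. 8100.0ms @ 54/5 + 450.0ms (3/5)
17. 8550.0ms @ 57/5 + 450.0ms (3/5)

note 4 onset = 3b = 2250.0ms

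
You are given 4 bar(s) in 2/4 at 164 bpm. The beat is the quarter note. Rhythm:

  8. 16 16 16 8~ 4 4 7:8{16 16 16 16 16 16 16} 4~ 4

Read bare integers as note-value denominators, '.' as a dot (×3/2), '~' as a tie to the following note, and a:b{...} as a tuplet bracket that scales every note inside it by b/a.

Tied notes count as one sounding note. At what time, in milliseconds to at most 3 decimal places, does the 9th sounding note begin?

1. 0.0ms @ 0 + 274.39ms (3/4)
2. 274.39ms @ 3/4 + 91.463ms (1/4)
3. 365.854ms @ 1 + 91.463ms (1/4)
4. 457.317ms @ 5/4 + 91.463ms (1/4)
5. 548.78ms @ 3/2 + 548.78ms (3/2)
6. 1097.561ms @ 3 + 365.854ms (1)
7. 1463.415ms @ 4 + 104.53ms (2/7)
8. 1567.944ms @ 30/7 + 104.53ms (2/7)
9. 1672.474ms @ 32/7 + 104.53ms (2/7)
10. 1777.003ms @ 34/7 + 104.53ms (2/7)
11. 1881.533ms @ 36/7 + 104.53ms (2/7)
12. 1986.063ms @ 38/7 + 104.53ms (2/7)
13. 2090.592ms @ 40/7 + 104.53ms (2/7)
14. 2195.122ms @ 6 + 731.707ms (2)

note 9 onset = 32/7b = 1672.474ms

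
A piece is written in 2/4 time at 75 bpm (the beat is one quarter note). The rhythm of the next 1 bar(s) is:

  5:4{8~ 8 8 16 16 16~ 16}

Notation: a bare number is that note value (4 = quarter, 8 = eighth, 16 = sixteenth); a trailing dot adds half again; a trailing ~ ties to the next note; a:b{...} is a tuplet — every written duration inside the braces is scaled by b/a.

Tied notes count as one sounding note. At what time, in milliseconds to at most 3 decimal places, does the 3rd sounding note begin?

note 3 onset = 6/5b = 960.0ms

1. 0.0ms @ 0 + 640.0ms (4/5)
2. 640.0ms @ 4/5 + 320.0ms (2/5)
3. 960.0ms @ 6/5 + 160.0ms (1/5)
4. 1120.0ms @ 7/5 + 160.0ms (1/5)
5. 1280.0ms @ 8/5 + 320.0ms (2/5)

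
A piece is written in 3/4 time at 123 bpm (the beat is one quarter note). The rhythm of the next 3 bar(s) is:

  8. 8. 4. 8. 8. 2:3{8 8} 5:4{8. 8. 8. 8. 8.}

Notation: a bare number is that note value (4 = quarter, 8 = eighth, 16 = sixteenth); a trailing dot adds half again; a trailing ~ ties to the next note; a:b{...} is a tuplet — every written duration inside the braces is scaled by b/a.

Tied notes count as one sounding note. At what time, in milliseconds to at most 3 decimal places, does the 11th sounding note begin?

1. 0.0ms @ 0 + 365.854ms (3/4)
2. 365.854ms @ 3/4 + 365.854ms (3/4)
3. 731.707ms @ 3/2 + 731.707ms (3/2)
4. 1463.415ms @ 3 + 365.854ms (3/4)
5. 1829.268ms @ 15/4 + 365.854ms (3/4)
6. 2195.122ms @ 9/2 + 365.854ms (3/4)
7. 2560.976ms @ 21/4 + 365.854ms (3/4)
8. 2926.829ms @ 6 + 292.683ms (3/5)
9. 3219.512ms @ 33/5 + 292.683ms (3/5)
10. 3512.195ms @ 36/5 + 292.683ms (3/5)
11. 3804.878ms @ 39/5 + 292.683ms (3/5)
12. 4097.561ms @ 42/5 + 292.683ms (3/5)

note 11 onset = 39/5b = 3804.878ms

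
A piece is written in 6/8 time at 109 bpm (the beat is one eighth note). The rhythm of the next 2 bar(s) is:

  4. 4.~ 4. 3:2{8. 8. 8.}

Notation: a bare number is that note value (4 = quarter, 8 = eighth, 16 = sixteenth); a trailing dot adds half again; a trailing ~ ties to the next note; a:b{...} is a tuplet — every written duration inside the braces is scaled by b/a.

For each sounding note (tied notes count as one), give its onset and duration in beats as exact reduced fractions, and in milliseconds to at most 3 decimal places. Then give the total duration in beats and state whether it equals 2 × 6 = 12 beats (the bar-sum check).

1) 0.0ms=0b +1651.376ms=3b
2) 1651.376ms=3b +3302.752ms=6b
3) 4954.128ms=9b +550.459ms=1b
4) 5504.587ms=10b +550.459ms=1b
5) 6055.046ms=11b +550.459ms=1b
Σ=12b of 12 (109bpm 6/8) — PASS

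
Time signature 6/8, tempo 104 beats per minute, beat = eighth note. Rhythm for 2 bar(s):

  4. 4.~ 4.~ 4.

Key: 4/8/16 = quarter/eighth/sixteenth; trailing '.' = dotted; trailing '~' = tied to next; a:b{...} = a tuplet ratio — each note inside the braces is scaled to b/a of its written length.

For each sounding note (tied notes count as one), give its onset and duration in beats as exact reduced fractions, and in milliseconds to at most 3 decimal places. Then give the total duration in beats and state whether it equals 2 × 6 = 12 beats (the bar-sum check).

1) 0.0ms=0b +1730.769ms=3b
2) 1730.769ms=3b +5192.308ms=9b
Σ=12b of 12 (104bpm 6/8) — PASS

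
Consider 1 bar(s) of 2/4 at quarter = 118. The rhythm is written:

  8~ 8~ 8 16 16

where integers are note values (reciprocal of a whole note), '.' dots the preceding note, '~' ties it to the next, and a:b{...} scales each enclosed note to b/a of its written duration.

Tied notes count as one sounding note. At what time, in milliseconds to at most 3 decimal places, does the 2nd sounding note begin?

1. 0.0ms @ 0 + 762.712ms (3/2)
2. 762.712ms @ 3/2 + 127.119ms (1/4)
3. 889.831ms @ 7/4 + 127.119ms (1/4)

note 2 onset = 3/2b = 762.712ms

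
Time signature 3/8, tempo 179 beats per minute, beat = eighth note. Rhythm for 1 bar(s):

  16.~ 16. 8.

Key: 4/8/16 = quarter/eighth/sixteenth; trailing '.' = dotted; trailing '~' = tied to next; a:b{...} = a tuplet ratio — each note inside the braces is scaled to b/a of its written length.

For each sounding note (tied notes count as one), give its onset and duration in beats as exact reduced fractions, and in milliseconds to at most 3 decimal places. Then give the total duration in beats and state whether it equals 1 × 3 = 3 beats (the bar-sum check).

1) 0.0ms=0b +502.793ms=3/2b
2) 502.793ms=3/2b +502.793ms=3/2b
Σ=3b of 3 (179bpm 3/8) — PASS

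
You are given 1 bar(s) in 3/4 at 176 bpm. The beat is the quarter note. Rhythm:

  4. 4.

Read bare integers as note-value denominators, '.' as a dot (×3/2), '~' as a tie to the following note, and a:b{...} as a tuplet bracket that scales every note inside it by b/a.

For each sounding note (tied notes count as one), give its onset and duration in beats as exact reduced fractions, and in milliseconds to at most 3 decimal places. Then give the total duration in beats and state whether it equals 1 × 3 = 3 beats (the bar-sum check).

1) 0.0ms=0b +511.364ms=3/2b
2) 511.364ms=3/2b +511.364ms=3/2b
Σ=3b of 3 (176bpm 3/4) — PASS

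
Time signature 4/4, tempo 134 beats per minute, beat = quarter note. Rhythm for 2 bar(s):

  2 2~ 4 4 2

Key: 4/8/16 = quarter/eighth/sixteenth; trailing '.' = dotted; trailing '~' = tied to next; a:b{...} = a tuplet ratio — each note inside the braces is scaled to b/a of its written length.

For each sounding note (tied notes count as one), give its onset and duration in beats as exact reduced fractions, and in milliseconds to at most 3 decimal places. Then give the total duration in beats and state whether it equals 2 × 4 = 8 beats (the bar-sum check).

1) 0.0ms=0b +895.522ms=2b
2) 895.522ms=2b +1343.284ms=3b
3) 2238.806ms=5b +447.761ms=1b
4) 2686.567ms=6b +895.522ms=2b
Σ=8b of 8 (134bpm 4/4) — PASS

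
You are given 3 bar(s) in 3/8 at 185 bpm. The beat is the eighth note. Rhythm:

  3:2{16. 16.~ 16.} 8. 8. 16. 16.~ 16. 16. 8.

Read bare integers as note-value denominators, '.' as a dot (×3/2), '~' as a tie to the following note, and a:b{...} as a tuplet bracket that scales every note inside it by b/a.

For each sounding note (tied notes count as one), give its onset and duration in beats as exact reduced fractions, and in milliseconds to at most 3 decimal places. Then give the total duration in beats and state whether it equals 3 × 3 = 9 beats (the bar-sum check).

1) 0.0ms=0b +162.162ms=1/2b
2) 162.162ms=1/2b +324.324ms=1b
3) 486.486ms=3/2b +486.486ms=3/2b
4) 972.973ms=3b +486.486ms=3/2b
5) 1459.459ms=9/2b +243.243ms=3/4b
6) 1702.703ms=21/4b +486.486ms=3/2b
7) 2189.189ms=27/4b +243.243ms=3/4b
8) 2432.432ms=15/2b +486.486ms=3/2b
Σ=9b of 9 (185bpm 3/8) — PASS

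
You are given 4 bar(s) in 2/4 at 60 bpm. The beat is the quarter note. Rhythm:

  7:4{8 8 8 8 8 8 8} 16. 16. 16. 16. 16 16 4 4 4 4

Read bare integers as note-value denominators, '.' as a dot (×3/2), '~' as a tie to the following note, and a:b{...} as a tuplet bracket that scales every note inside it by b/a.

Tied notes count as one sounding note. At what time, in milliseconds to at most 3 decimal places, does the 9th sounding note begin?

note 9 onset = 19/8b = 2375.0ms

1. 0.0ms @ 0 + 285.714ms (2/7)
2. 285.714ms @ 2/7 + 285.714ms (2/7)
3. 571.429ms @ 4/7 + 285.714ms (2/7)
4. 857.143ms @ 6/7 + 285.714ms (2/7)
5. 1142.857ms @ 8/7 + 285.714ms (2/7)
6. 1428.571ms @ 10/7 + 285.714ms (2/7)
7. 1714.286ms @ 12/7 + 285.714ms (2/7)
8. 2000.0ms @ 2 + 375.0ms (3/8)
9. 2375.0ms @ 19/8 + 375.0ms (3/8)
10. 2750.0ms @ 11/4 + 375.0ms (3/8)
11. 3125.0ms @ 25/8 + 375.0ms (3/8)
12. 3500.0ms @ 7/2 + 250.0ms (1/4)
13. 3750.0ms @ 15/4 + 250.0ms (1/4)
14. 4000.0ms @ 4 + 1000.0ms (1)
15. 5000.0ms @ 5 + 1000.0ms (1)
16. 6000.0ms @ 6 + 1000.0ms (1)
17. 7000.0ms @ 7 + 1000.0ms (1)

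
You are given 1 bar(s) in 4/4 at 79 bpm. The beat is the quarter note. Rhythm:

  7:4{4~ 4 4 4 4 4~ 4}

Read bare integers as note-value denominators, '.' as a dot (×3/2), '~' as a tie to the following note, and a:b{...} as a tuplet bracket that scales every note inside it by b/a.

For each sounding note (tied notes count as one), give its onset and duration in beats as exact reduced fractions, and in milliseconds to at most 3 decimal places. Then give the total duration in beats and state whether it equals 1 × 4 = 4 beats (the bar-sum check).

1) 0.0ms=0b +867.993ms=8/7b
2) 867.993ms=8/7b +433.996ms=4/7b
3) 1301.989ms=12/7b +433.996ms=4/7b
4) 1735.986ms=16/7b +433.996ms=4/7b
5) 2169.982ms=20/7b +867.993ms=8/7b
Σ=4b of 4 (79bpm 4/4) — PASS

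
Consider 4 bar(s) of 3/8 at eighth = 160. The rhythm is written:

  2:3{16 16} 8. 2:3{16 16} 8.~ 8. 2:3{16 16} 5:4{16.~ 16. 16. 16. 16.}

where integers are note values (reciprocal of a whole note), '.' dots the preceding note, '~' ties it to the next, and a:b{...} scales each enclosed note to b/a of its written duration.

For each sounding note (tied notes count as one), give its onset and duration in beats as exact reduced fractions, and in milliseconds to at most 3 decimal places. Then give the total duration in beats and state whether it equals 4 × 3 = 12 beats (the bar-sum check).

1) 0.0ms=0b +281.25ms=3/4b
2) 281.25ms=3/4b +281.25ms=3/4b
3) 562.5ms=3/2b +562.5ms=3/2b
4) 1125.0ms=3b +281.25ms=3/4b
5) 1406.25ms=15/4b +281.25ms=3/4b
6) 1687.5ms=9/2b +1125.0ms=3b
7) 2812.5ms=15/2b +281.25ms=3/4b
8) 3093.75ms=33/4b +281.25ms=3/4b
9) 3375.0ms=9b +450.0ms=6/5b
10) 3825.0ms=51/5b +225.0ms=3/5b
11) 4050.0ms=54/5b +225.0ms=3/5b
12) 4275.0ms=57/5b +225.0ms=3/5b
Σ=12b of 12 (160bpm 3/8) — PASS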